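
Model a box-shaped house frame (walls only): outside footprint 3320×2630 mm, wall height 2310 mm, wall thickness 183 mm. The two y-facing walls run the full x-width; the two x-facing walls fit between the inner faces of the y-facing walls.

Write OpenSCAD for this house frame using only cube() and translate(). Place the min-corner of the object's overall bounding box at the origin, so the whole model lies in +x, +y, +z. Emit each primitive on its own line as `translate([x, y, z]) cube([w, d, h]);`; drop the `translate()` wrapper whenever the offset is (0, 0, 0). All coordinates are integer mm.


cube([3320, 183, 2310]);
translate([0, 2447, 0]) cube([3320, 183, 2310]);
translate([0, 183, 0]) cube([183, 2264, 2310]);
translate([3137, 183, 0]) cube([183, 2264, 2310]);


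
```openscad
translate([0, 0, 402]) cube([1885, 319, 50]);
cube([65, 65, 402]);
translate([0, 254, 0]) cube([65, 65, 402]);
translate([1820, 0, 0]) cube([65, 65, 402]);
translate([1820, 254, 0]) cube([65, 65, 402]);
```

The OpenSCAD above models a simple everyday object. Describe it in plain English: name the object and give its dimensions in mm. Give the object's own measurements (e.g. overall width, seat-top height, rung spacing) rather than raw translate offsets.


A long wooden bench with a 1885 mm (x) × 319 mm (y) seat, 50 mm thick, its top surface 452 mm above the floor. Four 65 mm square legs at the seat corners, flush with the edges, run from z = 0 to the seat underside.


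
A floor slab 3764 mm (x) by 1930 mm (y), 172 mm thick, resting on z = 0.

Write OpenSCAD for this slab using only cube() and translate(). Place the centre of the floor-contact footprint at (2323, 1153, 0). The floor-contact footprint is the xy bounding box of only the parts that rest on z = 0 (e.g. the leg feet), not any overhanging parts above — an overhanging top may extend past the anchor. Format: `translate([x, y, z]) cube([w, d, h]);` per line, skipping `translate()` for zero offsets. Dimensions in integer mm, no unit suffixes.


translate([441, 188, 0]) cube([3764, 1930, 172]);


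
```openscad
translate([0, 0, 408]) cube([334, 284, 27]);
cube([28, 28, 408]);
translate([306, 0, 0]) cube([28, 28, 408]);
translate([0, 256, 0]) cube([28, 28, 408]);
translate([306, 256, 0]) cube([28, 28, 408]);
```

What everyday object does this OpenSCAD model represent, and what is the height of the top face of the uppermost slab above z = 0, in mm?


A stool. The seat height is 435 mm.

A 334×284×27 slab at z = 408 on four corner posts — a stool. The seat top is 408 + 27 = 435 mm.


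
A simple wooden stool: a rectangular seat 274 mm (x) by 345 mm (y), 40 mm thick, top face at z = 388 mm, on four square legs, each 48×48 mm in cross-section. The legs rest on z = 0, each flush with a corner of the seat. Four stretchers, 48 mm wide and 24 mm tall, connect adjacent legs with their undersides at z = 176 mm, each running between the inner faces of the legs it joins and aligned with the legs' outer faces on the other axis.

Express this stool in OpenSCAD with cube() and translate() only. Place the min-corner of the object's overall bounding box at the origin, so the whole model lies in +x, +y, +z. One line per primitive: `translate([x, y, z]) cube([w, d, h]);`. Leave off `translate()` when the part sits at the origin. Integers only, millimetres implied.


translate([0, 0, 348]) cube([274, 345, 40]);
cube([48, 48, 348]);
translate([226, 0, 0]) cube([48, 48, 348]);
translate([0, 297, 0]) cube([48, 48, 348]);
translate([226, 297, 0]) cube([48, 48, 348]);
translate([48, 0, 176]) cube([178, 48, 24]);
translate([48, 297, 176]) cube([178, 48, 24]);
translate([0, 48, 176]) cube([48, 249, 24]);
translate([226, 48, 176]) cube([48, 249, 24]);


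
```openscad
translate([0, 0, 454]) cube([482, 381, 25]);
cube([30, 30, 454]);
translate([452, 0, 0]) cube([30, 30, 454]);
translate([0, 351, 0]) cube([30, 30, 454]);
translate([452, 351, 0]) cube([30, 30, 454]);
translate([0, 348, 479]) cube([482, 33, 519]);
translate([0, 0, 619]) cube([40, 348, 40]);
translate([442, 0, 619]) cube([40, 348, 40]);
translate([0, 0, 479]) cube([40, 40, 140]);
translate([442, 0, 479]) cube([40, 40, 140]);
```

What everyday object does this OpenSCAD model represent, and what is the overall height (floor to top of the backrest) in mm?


A chair. The overall height is 998 mm.

A slab on four corner posts with a tall panel at the back — a chair. The seat slab sits at z = 454 with thickness 25, and the 519 mm backrest starts at the seat top, so the overall height is 454 + 25 + 519 = 998 mm.


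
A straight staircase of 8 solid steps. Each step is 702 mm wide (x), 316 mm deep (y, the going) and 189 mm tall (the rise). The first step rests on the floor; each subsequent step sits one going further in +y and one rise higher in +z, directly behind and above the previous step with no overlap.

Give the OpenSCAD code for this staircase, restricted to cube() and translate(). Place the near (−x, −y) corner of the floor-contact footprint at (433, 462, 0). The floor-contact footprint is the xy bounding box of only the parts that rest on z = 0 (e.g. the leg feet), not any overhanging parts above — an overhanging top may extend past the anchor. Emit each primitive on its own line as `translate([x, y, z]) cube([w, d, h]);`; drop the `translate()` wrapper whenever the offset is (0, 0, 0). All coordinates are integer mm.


translate([433, 462, 0]) cube([702, 316, 189]);
translate([433, 778, 189]) cube([702, 316, 189]);
translate([433, 1094, 378]) cube([702, 316, 189]);
translate([433, 1410, 567]) cube([702, 316, 189]);
translate([433, 1726, 756]) cube([702, 316, 189]);
translate([433, 2042, 945]) cube([702, 316, 189]);
translate([433, 2358, 1134]) cube([702, 316, 189]);
translate([433, 2674, 1323]) cube([702, 316, 189]);


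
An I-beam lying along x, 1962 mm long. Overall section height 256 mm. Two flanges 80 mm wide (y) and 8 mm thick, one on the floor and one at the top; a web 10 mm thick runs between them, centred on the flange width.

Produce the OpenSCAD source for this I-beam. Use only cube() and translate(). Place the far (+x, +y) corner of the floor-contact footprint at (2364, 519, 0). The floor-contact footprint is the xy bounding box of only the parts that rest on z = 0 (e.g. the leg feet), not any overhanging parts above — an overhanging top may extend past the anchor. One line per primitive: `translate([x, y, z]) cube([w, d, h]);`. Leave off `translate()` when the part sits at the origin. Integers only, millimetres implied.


translate([402, 439, 0]) cube([1962, 80, 8]);
translate([402, 474, 8]) cube([1962, 10, 240]);
translate([402, 439, 248]) cube([1962, 80, 8]);


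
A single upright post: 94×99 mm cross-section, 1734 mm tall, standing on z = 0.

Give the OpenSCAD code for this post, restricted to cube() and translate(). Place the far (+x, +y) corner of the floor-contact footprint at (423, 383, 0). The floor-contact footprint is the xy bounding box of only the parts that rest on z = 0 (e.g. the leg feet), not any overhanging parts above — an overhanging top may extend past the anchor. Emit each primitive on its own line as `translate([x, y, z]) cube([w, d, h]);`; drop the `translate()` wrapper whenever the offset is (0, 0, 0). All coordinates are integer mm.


translate([329, 284, 0]) cube([94, 99, 1734]);


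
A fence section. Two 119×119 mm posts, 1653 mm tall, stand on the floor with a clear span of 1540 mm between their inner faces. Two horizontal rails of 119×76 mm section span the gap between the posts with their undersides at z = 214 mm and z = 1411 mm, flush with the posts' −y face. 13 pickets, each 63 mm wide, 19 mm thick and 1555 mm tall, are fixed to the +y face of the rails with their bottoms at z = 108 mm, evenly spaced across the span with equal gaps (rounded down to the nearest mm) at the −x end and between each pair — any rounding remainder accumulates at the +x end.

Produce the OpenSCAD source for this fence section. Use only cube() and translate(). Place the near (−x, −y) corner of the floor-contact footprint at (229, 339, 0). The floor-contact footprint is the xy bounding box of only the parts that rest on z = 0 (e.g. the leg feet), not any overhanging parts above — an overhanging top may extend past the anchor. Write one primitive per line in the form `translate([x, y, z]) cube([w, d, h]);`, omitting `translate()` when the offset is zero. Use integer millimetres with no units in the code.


translate([229, 339, 0]) cube([119, 119, 1653]);
translate([1888, 339, 0]) cube([119, 119, 1653]);
translate([348, 339, 214]) cube([1540, 119, 76]);
translate([348, 339, 1411]) cube([1540, 119, 76]);
translate([399, 458, 108]) cube([63, 19, 1555]);
translate([513, 458, 108]) cube([63, 19, 1555]);
translate([627, 458, 108]) cube([63, 19, 1555]);
translate([741, 458, 108]) cube([63, 19, 1555]);
translate([855, 458, 108]) cube([63, 19, 1555]);
translate([969, 458, 108]) cube([63, 19, 1555]);
translate([1083, 458, 108]) cube([63, 19, 1555]);
translate([1197, 458, 108]) cube([63, 19, 1555]);
translate([1311, 458, 108]) cube([63, 19, 1555]);
translate([1425, 458, 108]) cube([63, 19, 1555]);
translate([1539, 458, 108]) cube([63, 19, 1555]);
translate([1653, 458, 108]) cube([63, 19, 1555]);
translate([1767, 458, 108]) cube([63, 19, 1555]);


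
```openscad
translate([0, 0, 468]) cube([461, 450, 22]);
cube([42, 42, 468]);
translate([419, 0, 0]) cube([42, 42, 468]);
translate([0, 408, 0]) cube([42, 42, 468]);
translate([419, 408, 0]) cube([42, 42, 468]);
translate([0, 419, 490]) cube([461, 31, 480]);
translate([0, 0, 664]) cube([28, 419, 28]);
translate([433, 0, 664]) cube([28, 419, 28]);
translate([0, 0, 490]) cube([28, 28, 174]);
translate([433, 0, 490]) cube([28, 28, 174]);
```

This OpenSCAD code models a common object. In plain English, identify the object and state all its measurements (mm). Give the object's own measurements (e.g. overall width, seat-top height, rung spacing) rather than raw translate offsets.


A chair. The seat is a 461×450×22 mm slab with its top at z = 490 mm, on four 42×42 mm corner legs (flush with the seat edges, standing on z = 0). A flat backrest 31 mm thick, 480 mm tall, spans the full seat width and rises from the seat top along its +y edge, rear face flush with the rear of the seat. Two armrests of 28×28 mm section run along each side from the seat's front edge to the front of the backrest, top faces 202 mm above the seat top and outer faces flush with the seat's x-edges; a 28×28 mm post under the front of each armrest stands on the seat at the front corner.


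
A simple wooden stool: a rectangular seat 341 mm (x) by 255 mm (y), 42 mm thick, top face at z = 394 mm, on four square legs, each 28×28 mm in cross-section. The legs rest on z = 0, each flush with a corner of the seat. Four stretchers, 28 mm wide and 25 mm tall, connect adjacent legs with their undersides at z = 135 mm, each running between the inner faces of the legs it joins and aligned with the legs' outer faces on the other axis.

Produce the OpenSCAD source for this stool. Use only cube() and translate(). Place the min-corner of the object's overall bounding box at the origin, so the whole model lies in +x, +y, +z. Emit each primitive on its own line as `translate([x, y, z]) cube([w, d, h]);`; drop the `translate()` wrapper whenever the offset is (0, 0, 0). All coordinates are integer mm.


translate([0, 0, 352]) cube([341, 255, 42]);
cube([28, 28, 352]);
translate([313, 0, 0]) cube([28, 28, 352]);
translate([0, 227, 0]) cube([28, 28, 352]);
translate([313, 227, 0]) cube([28, 28, 352]);
translate([28, 0, 135]) cube([285, 28, 25]);
translate([28, 227, 135]) cube([285, 28, 25]);
translate([0, 28, 135]) cube([28, 199, 25]);
translate([313, 28, 135]) cube([28, 199, 25]);


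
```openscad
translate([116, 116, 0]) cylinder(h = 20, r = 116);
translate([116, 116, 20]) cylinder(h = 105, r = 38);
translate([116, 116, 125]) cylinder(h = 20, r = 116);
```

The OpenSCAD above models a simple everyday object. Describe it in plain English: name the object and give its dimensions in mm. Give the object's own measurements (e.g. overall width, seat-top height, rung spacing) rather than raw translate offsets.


A spool: two coaxial disc flanges of radius 116 mm and thickness 20 mm, joined by a core cylinder of radius 38 mm and height 105 mm. The lower flange rests on z = 0 and the three cylinders share a vertical axis.


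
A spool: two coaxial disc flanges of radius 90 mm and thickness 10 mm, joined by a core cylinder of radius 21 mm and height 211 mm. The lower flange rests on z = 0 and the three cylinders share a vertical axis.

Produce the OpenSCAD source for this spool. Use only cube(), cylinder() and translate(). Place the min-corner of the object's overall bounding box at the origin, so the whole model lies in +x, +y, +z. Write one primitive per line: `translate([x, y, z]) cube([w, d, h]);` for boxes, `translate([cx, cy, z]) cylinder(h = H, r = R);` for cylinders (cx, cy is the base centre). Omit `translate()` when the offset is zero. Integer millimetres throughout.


translate([90, 90, 0]) cylinder(h = 10, r = 90);
translate([90, 90, 10]) cylinder(h = 211, r = 21);
translate([90, 90, 221]) cylinder(h = 10, r = 90);


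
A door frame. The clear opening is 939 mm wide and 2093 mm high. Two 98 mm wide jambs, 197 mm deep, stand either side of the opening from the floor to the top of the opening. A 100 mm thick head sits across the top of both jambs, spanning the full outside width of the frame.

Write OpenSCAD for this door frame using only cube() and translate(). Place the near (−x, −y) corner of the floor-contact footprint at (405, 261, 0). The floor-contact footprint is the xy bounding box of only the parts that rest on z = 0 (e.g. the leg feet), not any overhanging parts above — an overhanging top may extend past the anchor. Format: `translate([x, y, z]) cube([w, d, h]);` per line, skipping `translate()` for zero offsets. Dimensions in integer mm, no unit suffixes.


translate([405, 261, 0]) cube([98, 197, 2093]);
translate([1442, 261, 0]) cube([98, 197, 2093]);
translate([405, 261, 2093]) cube([1135, 197, 100]);


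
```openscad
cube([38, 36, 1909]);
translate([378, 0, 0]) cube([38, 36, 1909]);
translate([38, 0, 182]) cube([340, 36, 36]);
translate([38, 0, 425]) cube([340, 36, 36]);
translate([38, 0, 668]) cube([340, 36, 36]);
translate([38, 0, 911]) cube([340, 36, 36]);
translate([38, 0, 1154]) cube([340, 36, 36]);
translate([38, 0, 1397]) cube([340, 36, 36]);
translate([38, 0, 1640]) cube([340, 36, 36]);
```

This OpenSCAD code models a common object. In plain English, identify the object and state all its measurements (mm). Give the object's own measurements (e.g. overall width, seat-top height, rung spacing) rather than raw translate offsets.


A straight ladder. Two 38×36 mm vertical rails, 1909 mm tall, stand 416 mm apart (outside-to-outside) with their front faces coplanar on the −y side. 7 rungs, each 36 mm deep and 36 mm tall, span between the inner faces of the rails, front faces flush with the rails. The lowest rung's underside is at z = 182 mm and rungs are spaced 243 mm apart (underside to underside).


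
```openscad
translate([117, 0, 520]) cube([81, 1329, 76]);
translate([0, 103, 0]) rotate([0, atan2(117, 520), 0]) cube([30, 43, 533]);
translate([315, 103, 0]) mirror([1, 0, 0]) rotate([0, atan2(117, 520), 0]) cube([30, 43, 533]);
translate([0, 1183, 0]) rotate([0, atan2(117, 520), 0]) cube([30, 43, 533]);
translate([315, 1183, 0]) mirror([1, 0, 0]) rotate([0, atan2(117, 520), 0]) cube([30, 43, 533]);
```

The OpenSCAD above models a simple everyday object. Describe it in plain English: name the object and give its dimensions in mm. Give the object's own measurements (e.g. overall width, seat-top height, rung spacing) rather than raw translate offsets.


A sawhorse. A 81×1329×76 mm beam (x, y, z) sits on two A-frame leg pairs. Each pair is two raked legs of 30×43 mm section (43 mm along y) splaying symmetrically in x. Each leg rises 520 mm vertically over 117 mm of horizontal reach and is 533 mm long along its own axis. Every leg's outer bottom edge rests on the floor and its outer top edge meets a bottom edge of the beam — the left legs (tilting toward +x) meet the beam's −x bottom edge, the right legs (their mirror images, tilting toward −x) meet its +x bottom edge — so the leg tops tuck under the beam, the beam's underside is 520 mm above the floor, and the feet are 315 mm apart outside-to-outside with the beam centred between them. The two leg pairs are set in 103 mm from either end of the beam.


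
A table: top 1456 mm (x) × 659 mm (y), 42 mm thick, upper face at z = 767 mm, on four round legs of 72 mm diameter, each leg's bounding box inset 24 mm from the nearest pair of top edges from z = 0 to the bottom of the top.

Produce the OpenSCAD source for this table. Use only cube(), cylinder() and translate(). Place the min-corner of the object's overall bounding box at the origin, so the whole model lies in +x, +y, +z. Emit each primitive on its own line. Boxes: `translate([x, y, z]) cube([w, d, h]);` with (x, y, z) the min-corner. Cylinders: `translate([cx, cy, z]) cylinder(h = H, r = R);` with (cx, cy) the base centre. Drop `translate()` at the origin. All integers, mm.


// leg_h = 767 - 42 = 725
translate([0, 0, 725]) cube([1456, 659, 42]);
translate([60, 60, 0]) cylinder(h = 725, r = 36);
translate([1396, 60, 0]) cylinder(h = 725, r = 36);
translate([60, 599, 0]) cylinder(h = 725, r = 36);
translate([1396, 599, 0]) cylinder(h = 725, r = 36);


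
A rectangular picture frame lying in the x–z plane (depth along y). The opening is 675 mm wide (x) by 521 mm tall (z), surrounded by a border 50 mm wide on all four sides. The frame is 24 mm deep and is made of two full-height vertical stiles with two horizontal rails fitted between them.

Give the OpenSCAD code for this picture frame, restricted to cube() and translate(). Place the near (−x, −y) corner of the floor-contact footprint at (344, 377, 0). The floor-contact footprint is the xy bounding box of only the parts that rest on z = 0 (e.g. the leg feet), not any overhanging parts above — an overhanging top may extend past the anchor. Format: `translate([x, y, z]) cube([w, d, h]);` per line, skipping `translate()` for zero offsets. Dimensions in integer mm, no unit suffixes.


translate([344, 377, 0]) cube([50, 24, 621]);
translate([1069, 377, 0]) cube([50, 24, 621]);
translate([394, 377, 0]) cube([675, 24, 50]);
translate([394, 377, 571]) cube([675, 24, 50]);


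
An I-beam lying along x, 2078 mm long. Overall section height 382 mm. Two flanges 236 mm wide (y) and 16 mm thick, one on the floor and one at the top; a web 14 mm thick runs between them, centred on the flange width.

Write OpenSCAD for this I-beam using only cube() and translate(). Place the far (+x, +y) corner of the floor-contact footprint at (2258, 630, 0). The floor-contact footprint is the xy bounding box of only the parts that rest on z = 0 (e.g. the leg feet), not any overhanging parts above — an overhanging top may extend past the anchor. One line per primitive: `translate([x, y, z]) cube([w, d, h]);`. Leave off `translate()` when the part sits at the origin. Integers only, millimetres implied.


translate([180, 394, 0]) cube([2078, 236, 16]);
translate([180, 505, 16]) cube([2078, 14, 350]);
translate([180, 394, 366]) cube([2078, 236, 16]);


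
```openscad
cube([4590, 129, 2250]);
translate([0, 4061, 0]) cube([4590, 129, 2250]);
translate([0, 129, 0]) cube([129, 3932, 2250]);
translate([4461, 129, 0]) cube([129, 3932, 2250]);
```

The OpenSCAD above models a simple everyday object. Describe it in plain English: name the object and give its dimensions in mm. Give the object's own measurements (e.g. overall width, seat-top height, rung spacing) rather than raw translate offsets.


The wall frame of a small rectangular building: four walls, each 2250 mm tall and 129 mm thick, enclosing a footprint 4590 mm (x) by 4190 mm (y) outside-to-outside, with no floor or roof. The front and back walls (the −y and +y sides) span the full width; the two side walls fit between them.


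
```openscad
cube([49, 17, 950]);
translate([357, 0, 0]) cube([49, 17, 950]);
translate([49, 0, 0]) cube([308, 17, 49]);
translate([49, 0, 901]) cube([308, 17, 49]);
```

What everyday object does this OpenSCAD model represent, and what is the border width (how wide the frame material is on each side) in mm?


A picture frame. The border width is 49 mm.

Four thin pieces enclosing a rectangular opening — a picture frame. The two full-height stiles are 950 mm tall; the top rail sits at z = 901 and is 49 mm tall, so the border above the opening is 950 − 901 = 49 mm, matching the stile x-width.


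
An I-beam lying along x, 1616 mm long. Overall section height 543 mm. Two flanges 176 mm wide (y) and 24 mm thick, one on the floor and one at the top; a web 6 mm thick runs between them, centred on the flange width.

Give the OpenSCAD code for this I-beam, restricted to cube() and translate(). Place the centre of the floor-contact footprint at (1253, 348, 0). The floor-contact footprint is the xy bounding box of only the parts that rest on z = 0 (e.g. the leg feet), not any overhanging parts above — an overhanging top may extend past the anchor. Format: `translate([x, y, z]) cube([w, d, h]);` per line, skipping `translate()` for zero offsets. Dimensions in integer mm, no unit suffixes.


translate([445, 260, 0]) cube([1616, 176, 24]);
translate([445, 345, 24]) cube([1616, 6, 495]);
translate([445, 260, 519]) cube([1616, 176, 24]);


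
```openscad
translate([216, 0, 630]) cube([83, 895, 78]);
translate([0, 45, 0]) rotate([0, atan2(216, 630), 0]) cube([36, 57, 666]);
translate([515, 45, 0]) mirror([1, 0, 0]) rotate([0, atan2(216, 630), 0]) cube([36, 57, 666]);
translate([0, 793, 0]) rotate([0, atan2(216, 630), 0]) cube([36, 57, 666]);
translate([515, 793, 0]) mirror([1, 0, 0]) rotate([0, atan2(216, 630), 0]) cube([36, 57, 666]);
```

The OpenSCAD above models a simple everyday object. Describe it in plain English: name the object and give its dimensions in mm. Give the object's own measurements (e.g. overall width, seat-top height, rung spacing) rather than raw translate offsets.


A sawhorse. A 83×895×78 mm beam (x, y, z) sits on two A-frame leg pairs. Each pair is two raked legs of 36×57 mm section (57 mm along y) splaying symmetrically in x. Each leg rises 630 mm vertically over 216 mm of horizontal reach and is 666 mm long along its own axis. Every leg's outer bottom edge rests on the floor and its outer top edge meets a bottom edge of the beam — the left legs (tilting toward +x) meet the beam's −x bottom edge, the right legs (their mirror images, tilting toward −x) meet its +x bottom edge — so the leg tops tuck under the beam, the beam's underside is 630 mm above the floor, and the feet are 515 mm apart outside-to-outside with the beam centred between them. The two leg pairs are set in 45 mm from either end of the beam.


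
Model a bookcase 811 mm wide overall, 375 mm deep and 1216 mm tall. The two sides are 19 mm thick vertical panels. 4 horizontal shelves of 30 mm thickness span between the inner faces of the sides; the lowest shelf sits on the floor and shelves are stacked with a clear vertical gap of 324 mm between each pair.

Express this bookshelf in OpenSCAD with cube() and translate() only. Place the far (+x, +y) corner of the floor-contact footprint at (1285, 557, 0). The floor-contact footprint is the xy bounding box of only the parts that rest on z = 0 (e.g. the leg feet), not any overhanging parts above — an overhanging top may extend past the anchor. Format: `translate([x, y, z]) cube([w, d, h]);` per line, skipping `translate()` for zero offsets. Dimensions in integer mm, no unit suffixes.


translate([474, 182, 0]) cube([19, 375, 1216]);
translate([1266, 182, 0]) cube([19, 375, 1216]);
translate([493, 182, 0]) cube([773, 375, 30]);
translate([493, 182, 354]) cube([773, 375, 30]);
translate([493, 182, 708]) cube([773, 375, 30]);
translate([493, 182, 1062]) cube([773, 375, 30]);


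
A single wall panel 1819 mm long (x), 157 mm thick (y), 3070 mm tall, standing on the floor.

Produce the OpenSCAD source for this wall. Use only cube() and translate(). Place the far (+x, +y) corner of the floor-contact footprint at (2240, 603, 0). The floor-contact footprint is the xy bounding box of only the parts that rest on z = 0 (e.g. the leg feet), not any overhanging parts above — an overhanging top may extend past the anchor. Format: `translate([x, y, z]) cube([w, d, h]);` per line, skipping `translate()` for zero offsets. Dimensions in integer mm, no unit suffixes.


translate([421, 446, 0]) cube([1819, 157, 3070]);


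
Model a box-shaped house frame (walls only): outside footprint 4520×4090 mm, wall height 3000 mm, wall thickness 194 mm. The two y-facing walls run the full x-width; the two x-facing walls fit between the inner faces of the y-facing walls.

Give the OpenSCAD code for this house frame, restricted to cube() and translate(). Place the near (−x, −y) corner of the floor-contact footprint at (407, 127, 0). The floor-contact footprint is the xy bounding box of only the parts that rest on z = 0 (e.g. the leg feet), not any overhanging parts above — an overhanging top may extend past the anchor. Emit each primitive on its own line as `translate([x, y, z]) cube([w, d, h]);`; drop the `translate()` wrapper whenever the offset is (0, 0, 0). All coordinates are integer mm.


translate([407, 127, 0]) cube([4520, 194, 3000]);
translate([407, 4023, 0]) cube([4520, 194, 3000]);
translate([407, 321, 0]) cube([194, 3702, 3000]);
translate([4733, 321, 0]) cube([194, 3702, 3000]);


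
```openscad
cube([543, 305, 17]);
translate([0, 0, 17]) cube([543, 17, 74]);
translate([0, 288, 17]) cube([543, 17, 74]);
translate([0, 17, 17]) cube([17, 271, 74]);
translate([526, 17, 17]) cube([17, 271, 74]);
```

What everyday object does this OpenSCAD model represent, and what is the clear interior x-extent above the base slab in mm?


An open box. The internal width is 509 mm.

A 543×305 base slab with four walls standing on it — an open box. The base is 543 mm wide and the walls are 17 mm thick, so the internal width is 543 − 2 × 17 = 509 mm.


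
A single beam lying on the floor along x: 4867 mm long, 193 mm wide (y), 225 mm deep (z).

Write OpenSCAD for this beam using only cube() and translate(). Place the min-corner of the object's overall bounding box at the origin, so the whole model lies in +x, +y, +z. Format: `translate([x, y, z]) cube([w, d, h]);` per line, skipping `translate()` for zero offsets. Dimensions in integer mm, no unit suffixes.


cube([4867, 193, 225]);


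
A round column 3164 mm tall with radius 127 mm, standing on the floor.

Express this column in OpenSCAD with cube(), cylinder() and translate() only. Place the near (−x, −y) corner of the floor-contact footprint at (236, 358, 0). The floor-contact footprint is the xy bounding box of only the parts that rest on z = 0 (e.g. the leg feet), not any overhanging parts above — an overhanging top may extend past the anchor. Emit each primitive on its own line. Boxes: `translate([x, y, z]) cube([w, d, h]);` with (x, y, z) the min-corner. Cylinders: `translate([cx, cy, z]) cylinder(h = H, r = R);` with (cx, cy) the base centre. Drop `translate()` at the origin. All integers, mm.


translate([363, 485, 0]) cylinder(h = 3164, r = 127);


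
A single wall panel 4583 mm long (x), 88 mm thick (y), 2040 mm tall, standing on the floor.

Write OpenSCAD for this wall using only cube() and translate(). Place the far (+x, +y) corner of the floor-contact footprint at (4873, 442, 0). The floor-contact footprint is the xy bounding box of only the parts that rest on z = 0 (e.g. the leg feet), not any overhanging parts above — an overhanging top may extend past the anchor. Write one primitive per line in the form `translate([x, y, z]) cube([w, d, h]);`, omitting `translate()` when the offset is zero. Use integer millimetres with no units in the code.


translate([290, 354, 0]) cube([4583, 88, 2040]);


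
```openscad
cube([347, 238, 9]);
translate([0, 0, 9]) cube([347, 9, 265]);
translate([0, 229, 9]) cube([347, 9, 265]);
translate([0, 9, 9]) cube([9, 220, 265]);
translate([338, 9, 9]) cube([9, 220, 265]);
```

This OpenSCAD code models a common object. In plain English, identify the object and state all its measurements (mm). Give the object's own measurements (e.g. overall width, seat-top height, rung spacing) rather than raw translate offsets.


An open-topped rectangular box: outside dimensions 347×238×274 mm, with a uniform wall and base thickness of 9 mm. The base is a full 347×238 slab on the floor; four walls sit on top of the base. The front and back walls (the −y and +y sides) span the full width; the two side walls fit between them.


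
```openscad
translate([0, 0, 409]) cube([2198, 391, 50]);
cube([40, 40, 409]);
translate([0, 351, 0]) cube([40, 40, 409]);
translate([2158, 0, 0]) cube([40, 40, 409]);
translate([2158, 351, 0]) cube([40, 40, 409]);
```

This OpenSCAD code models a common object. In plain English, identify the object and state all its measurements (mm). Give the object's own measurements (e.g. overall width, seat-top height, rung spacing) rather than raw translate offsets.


A long wooden bench with a 2198 mm (x) × 391 mm (y) seat, 50 mm thick, its top surface 459 mm above the floor. Four 40 mm square legs at the seat corners, flush with the edges, run from z = 0 to the seat underside.


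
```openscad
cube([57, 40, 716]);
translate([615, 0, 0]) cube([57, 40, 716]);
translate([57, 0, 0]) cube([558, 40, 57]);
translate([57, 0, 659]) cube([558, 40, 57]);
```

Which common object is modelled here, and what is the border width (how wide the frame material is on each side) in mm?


A picture frame. The border width is 57 mm.

Four thin pieces enclosing a rectangular opening — a picture frame. The two full-height stiles are 716 mm tall; the top rail sits at z = 659 and is 57 mm tall, so the border above the opening is 716 − 659 = 57 mm, matching the stile x-width.


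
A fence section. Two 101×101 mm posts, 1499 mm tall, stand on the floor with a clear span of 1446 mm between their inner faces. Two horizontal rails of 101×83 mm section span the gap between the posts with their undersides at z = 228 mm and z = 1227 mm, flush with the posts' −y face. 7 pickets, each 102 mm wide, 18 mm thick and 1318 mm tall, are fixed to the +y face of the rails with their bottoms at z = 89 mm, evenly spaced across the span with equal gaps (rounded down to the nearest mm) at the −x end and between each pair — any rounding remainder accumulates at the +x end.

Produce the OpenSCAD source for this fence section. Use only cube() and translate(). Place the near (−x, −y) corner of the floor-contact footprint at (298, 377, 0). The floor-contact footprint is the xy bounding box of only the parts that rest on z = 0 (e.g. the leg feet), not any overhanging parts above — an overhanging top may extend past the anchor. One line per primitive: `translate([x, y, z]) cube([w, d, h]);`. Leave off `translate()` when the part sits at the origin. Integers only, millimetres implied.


translate([298, 377, 0]) cube([101, 101, 1499]);
translate([1845, 377, 0]) cube([101, 101, 1499]);
translate([399, 377, 228]) cube([1446, 101, 83]);
translate([399, 377, 1227]) cube([1446, 101, 83]);
translate([490, 478, 89]) cube([102, 18, 1318]);
translate([683, 478, 89]) cube([102, 18, 1318]);
translate([876, 478, 89]) cube([102, 18, 1318]);
translate([1069, 478, 89]) cube([102, 18, 1318]);
translate([1262, 478, 89]) cube([102, 18, 1318]);
translate([1455, 478, 89]) cube([102, 18, 1318]);
translate([1648, 478, 89]) cube([102, 18, 1318]);


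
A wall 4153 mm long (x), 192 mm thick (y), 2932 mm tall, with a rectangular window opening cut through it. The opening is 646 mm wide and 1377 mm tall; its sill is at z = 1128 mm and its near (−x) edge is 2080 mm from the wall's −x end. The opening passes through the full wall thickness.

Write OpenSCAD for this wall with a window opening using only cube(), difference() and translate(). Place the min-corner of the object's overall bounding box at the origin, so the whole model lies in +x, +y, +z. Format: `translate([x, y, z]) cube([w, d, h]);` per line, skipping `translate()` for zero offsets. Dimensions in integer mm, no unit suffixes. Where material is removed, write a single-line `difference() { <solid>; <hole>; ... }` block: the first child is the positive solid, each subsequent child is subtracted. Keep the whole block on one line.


difference() { cube([4153, 192, 2932]); translate([2080, 0, 1128]) cube([646, 192, 1377]); }


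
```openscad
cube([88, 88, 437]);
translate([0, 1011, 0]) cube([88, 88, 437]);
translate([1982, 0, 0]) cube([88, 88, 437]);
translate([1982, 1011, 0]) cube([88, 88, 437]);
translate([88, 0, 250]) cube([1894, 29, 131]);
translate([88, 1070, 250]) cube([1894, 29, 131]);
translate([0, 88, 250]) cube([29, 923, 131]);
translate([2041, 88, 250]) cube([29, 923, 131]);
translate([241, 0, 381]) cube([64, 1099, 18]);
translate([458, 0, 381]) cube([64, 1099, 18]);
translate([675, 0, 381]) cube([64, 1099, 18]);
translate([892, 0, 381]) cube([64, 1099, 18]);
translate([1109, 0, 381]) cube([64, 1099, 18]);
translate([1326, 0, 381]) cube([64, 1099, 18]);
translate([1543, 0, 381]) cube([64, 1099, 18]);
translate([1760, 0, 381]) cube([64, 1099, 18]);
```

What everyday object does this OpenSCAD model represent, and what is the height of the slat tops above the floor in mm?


A bed frame. The slat-top height is 399 mm.

Four posts, four rails, and a row of slats — a bed frame. Slats sit on the rails at z = 250 + 131 = 381; with slat thickness 18, the top is 399 mm.


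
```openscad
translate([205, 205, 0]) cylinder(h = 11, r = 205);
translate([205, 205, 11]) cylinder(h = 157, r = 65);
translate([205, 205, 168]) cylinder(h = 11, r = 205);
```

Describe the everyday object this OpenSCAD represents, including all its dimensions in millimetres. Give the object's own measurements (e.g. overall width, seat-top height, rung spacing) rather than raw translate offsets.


A spool: two coaxial disc flanges of radius 205 mm and thickness 11 mm, joined by a core cylinder of radius 65 mm and height 157 mm. The lower flange rests on z = 0 and the three cylinders share a vertical axis.


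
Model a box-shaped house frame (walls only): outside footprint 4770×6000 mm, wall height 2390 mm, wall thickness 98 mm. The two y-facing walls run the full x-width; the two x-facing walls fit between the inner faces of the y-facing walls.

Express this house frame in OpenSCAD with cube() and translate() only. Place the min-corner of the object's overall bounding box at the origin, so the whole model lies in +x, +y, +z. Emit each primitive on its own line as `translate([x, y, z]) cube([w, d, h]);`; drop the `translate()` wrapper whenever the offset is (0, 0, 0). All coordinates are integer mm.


cube([4770, 98, 2390]);
translate([0, 5902, 0]) cube([4770, 98, 2390]);
translate([0, 98, 0]) cube([98, 5804, 2390]);
translate([4672, 98, 0]) cube([98, 5804, 2390]);


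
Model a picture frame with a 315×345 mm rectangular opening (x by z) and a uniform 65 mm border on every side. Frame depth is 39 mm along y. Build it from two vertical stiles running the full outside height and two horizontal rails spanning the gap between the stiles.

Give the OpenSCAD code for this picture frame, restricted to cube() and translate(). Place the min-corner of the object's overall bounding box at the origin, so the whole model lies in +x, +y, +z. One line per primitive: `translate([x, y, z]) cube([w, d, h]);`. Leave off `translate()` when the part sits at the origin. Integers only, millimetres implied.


cube([65, 39, 475]);
translate([380, 0, 0]) cube([65, 39, 475]);
translate([65, 0, 0]) cube([315, 39, 65]);
translate([65, 0, 410]) cube([315, 39, 65]);


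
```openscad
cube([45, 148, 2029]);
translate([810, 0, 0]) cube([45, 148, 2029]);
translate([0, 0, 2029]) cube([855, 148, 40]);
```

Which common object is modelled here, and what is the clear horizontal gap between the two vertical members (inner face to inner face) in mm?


A door frame. The clear opening width is 765 mm.

Two 2029 mm tall posts with a header on top — a door frame. The left jamb is 45 mm wide at x = 0; the right jamb starts at x = 810. The clear opening is 810 − 45 = 765 mm.


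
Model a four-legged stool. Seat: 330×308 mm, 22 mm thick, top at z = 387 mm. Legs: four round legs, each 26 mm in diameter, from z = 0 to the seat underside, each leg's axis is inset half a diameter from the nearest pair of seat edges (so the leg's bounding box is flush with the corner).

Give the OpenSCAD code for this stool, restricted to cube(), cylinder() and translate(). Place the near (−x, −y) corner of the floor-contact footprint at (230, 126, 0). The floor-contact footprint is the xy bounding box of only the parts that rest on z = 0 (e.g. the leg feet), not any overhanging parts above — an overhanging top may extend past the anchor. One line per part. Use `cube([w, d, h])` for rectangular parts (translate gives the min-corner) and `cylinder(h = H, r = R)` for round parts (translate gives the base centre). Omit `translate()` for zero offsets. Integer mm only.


translate([230, 126, 365]) cube([330, 308, 22]);
translate([243, 139, 0]) cylinder(h = 365, r = 13);
translate([547, 139, 0]) cylinder(h = 365, r = 13);
translate([243, 421, 0]) cylinder(h = 365, r = 13);
translate([547, 421, 0]) cylinder(h = 365, r = 13);


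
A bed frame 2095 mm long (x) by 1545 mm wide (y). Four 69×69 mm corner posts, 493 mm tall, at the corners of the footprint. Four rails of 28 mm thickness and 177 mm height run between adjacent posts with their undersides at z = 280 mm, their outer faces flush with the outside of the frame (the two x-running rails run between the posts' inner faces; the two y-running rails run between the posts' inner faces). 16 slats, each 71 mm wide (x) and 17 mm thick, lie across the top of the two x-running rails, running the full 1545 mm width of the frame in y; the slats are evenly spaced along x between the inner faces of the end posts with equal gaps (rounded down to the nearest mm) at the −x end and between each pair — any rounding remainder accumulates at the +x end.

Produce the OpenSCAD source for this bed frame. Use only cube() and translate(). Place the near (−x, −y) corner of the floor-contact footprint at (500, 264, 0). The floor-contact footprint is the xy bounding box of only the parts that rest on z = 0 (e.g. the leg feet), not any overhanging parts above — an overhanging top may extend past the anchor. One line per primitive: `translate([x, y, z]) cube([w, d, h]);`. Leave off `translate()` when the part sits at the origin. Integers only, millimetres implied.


translate([500, 264, 0]) cube([69, 69, 493]);
translate([500, 1740, 0]) cube([69, 69, 493]);
translate([2526, 264, 0]) cube([69, 69, 493]);
translate([2526, 1740, 0]) cube([69, 69, 493]);
translate([569, 264, 280]) cube([1957, 28, 177]);
translate([569, 1781, 280]) cube([1957, 28, 177]);
translate([500, 333, 280]) cube([28, 1407, 177]);
translate([2567, 333, 280]) cube([28, 1407, 177]);
translate([617, 264, 457]) cube([71, 1545, 17]);
translate([736, 264, 457]) cube([71, 1545, 17]);
translate([855, 264, 457]) cube([71, 1545, 17]);
translate([974, 264, 457]) cube([71, 1545, 17]);
translate([1093, 264, 457]) cube([71, 1545, 17]);
translate([1212, 264, 457]) cube([71, 1545, 17]);
translate([1331, 264, 457]) cube([71, 1545, 17]);
translate([1450, 264, 457]) cube([71, 1545, 17]);
translate([1569, 264, 457]) cube([71, 1545, 17]);
translate([1688, 264, 457]) cube([71, 1545, 17]);
translate([1807, 264, 457]) cube([71, 1545, 17]);
translate([1926, 264, 457]) cube([71, 1545, 17]);
translate([2045, 264, 457]) cube([71, 1545, 17]);
translate([2164, 264, 457]) cube([71, 1545, 17]);
translate([2283, 264, 457]) cube([71, 1545, 17]);
translate([2402, 264, 457]) cube([71, 1545, 17]);


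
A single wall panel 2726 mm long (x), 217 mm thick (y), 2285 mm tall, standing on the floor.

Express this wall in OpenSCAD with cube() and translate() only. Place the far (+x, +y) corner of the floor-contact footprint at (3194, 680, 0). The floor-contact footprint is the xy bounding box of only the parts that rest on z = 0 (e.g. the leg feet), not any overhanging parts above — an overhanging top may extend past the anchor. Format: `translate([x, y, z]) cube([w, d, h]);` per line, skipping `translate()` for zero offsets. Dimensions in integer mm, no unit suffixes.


translate([468, 463, 0]) cube([2726, 217, 2285]);
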